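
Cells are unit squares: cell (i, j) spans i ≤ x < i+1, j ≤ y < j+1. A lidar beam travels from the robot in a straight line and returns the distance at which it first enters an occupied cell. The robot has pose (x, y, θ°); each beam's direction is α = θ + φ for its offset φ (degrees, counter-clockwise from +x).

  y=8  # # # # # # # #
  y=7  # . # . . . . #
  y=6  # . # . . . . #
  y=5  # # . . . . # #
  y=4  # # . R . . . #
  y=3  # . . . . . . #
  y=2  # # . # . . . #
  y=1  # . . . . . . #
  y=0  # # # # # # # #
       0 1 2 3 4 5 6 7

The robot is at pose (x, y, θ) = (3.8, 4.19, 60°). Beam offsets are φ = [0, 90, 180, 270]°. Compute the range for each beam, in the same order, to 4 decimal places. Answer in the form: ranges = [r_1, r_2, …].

ranges = [4.3994, 2.0785, 1.3741, 3.6950]

beam 1: φ=0°, α=60°
  cosα=0.5000 sinα=0.8660 | (3,4) | tMaxX 0.4000 tMaxY 0.9353 | tΔX 2.0000 tΔY 1.1547
    t=0.4000 [x] (4,4)
    t=0.9353 [y] (4,5)
    t=2.0900 [y] (4,6)
    t=2.4000 [x] (5,6)
    t=3.2447 [y] (5,7)
    t=4.3994 [y] (5,8) — stop
  → r_1 = 4.3994
beam 2: φ=90°, α=150°
  cosα=-0.8660 sinα=0.5000 | (3,4) | tMaxX 0.9238 tMaxY 1.6200 | tΔX 1.1547 tΔY 2.0000
    t=0.9238 [x] (2,4)
    t=1.6200 [y] (2,5)
    t=2.0785 [x] (1,5) — stop
  → r_2 = 2.0785
beam 3: φ=180°, α=240°
  cosα=-0.5000 sinα=-0.8660 | (3,4) | tMaxX 1.6000 tMaxY 0.2194 | tΔX 2.0000 tΔY 1.1547
    t=0.2194 [y] (3,3)
    t=1.3741 [y] (3,2) — stop
  → r_3 = 1.3741
beam 4: φ=270°, α=330°
  cosα=0.8660 sinα=-0.5000 | (3,4) | tMaxX 0.2309 tMaxY 0.3800 | tΔX 1.1547 tΔY 2.0000
    t=0.2309 [x] (4,4)
    t=0.3800 [y] (4,3)
    t=1.3856 [x] (5,3)
    t=2.3800 [y] (5,2)
    t=2.5403 [x] (6,2)
    t=3.6950 [x] (7,2) — stop
  → r_4 = 3.6950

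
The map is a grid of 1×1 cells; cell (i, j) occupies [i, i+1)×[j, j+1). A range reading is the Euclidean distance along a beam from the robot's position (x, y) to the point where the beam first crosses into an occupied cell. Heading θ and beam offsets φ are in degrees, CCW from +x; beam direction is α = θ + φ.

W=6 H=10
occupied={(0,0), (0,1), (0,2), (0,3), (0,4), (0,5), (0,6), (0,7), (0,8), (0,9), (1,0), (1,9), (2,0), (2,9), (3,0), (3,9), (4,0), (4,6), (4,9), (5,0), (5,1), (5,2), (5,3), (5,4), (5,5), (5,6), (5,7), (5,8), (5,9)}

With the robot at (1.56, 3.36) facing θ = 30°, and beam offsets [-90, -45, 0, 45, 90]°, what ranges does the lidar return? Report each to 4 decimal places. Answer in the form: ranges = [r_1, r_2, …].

beam 1: φ=-90°, α=300°
  d=(0.5000,-0.8660)  start (1,3)  tX=0.8800 tY=0.4157  stride 1/|dx|=2.0000 1/|dy|=1.1547
    cross y-line → (1,2), t=0.4157
    cross x-line → (2,2), t=0.8800
    cross y-line → (2,1), t=1.5704
    cross y-line → (2,0), t=2.7251 (wall)
  → r_1 = 2.7251
beam 2: φ=-45°, α=345°
  d=(0.9659,-0.2588)  start (1,3)  tX=0.4555 tY=1.3909  stride 1/|dx|=1.0353 1/|dy|=3.8637
    cross x-line → (2,3), t=0.4555
    cross y-line → (2,2), t=1.3909
    cross x-line → (3,2), t=1.4908
    cross x-line → (4,2), t=2.5261
    cross x-line → (5,2), t=3.5614 (wall)
  → r_2 = 3.5614
beam 3: φ=0°, α=30°
  d=(0.8660,0.5000)  start (1,3)  tX=0.5081 tY=1.2800  stride 1/|dx|=1.1547 1/|dy|=2.0000
    cross x-line → (2,3), t=0.5081
    cross y-line → (2,4), t=1.2800
    cross x-line → (3,4), t=1.6628
    cross x-line → (4,4), t=2.8175
    cross y-line → (4,5), t=3.2800
    cross x-line → (5,5), t=3.9722 (wall)
  → r_3 = 3.9722
beam 4: φ=45°, α=75°
  d=(0.2588,0.9659)  start (1,3)  tX=1.7000 tY=0.6626  stride 1/|dx|=3.8637 1/|dy|=1.0353
    cross y-line → (1,4), t=0.6626
    cross y-line → (1,5), t=1.6979
    cross x-line → (2,5), t=1.7000
    cross y-line → (2,6), t=2.7331
    cross y-line → (2,7), t=3.7684
    cross y-line → (2,8), t=4.8037
    cross x-line → (3,8), t=5.5637
    cross y-line → (3,9), t=5.8390 (wall)
  → r_4 = 5.8390
beam 5: φ=90°, α=120°
  d=(-0.5000,0.8660)  start (1,3)  tX=1.1200 tY=0.7390  stride 1/|dx|=2.0000 1/|dy|=1.1547
    cross y-line → (1,4), t=0.7390
    cross x-line → (0,4), t=1.1200 (wall)
  → r_5 = 1.1200

ranges = [2.7251, 3.5614, 3.9722, 5.8390, 1.1200]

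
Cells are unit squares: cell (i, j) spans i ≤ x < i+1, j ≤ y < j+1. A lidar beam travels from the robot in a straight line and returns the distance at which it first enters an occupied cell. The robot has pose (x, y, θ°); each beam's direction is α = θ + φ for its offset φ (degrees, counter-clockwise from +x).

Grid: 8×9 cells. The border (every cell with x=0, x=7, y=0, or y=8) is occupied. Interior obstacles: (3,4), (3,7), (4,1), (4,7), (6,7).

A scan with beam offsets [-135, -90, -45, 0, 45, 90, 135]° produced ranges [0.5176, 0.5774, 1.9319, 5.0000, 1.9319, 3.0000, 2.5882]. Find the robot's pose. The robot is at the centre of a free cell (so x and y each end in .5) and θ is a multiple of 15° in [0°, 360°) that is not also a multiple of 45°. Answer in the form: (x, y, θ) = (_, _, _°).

The pose lattice has 37·16 = 592 candidates. Test each by forward raycasting.
  (2.5, 2.5, 15°): beam 1 = 1.7321 ≠ 0.5176 ✗
  (6.5, 3.5, 165°): beam 1 = 0.5774 ≠ 0.5176 ✗
  (5.5, 3.5, 60°): beam 1 = 2.5882 ≠ 0.5176 ✗
  …
  (1.5, 5.5, 300°): r_1=0.5176, r_2=0.5774, r_3=1.9319, r_4=5.0000, r_5=1.9319, r_6=3.0000, r_7=2.5882 — all match ✓
No second candidate reproduces the full scan.

(x, y, θ) = (1.5, 5.5, 300°)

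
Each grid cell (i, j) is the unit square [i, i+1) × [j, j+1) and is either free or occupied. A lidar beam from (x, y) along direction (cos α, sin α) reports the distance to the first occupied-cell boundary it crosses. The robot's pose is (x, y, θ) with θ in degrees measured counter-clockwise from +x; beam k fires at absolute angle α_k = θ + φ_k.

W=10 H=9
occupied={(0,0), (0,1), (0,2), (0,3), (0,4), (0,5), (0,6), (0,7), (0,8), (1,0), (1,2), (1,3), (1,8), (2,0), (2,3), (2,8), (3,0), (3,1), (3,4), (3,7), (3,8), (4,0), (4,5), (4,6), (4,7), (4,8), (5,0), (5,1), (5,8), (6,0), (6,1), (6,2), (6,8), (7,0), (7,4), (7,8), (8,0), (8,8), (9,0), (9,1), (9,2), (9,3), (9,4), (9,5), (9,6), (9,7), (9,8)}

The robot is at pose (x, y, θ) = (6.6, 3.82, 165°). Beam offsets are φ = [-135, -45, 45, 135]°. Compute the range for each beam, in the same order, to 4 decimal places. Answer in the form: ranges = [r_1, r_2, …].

beam 1: φ=-135°, α=30°
  d=(0.8660,0.5000)  start (6,3)  tX=0.4619 tY=0.3600  stride 1/|dx|=1.1547 1/|dy|=2.0000
    cross y-line → (6,4), t=0.3600
    cross x-line → (7,4), t=0.4619 (wall)
  → r_1 = 0.4619
beam 2: φ=-45°, α=120°
  d=(-0.5000,0.8660)  start (6,3)  tX=1.2000 tY=0.2078  stride 1/|dx|=2.0000 1/|dy|=1.1547
    cross y-line → (6,4), t=0.2078
    cross x-line → (5,4), t=1.2000
    cross y-line → (5,5), t=1.3625
    cross y-line → (5,6), t=2.5172
    cross x-line → (4,6), t=3.2000 (wall)
  → r_2 = 3.2000
beam 3: φ=45°, α=210°
  d=(-0.8660,-0.5000)  start (6,3)  tX=0.6928 tY=1.6400  stride 1/|dx|=1.1547 1/|dy|=2.0000
    cross x-line → (5,3), t=0.6928
    cross y-line → (5,2), t=1.6400
    cross x-line → (4,2), t=1.8475
    cross x-line → (3,2), t=3.0022
    cross y-line → (3,1), t=3.6400 (wall)
  → r_3 = 3.6400
beam 4: φ=135°, α=300°
  d=(0.5000,-0.8660)  start (6,3)  tX=0.8000 tY=0.9469  stride 1/|dx|=2.0000 1/|dy|=1.1547
    cross x-line → (7,3), t=0.8000
    cross y-line → (7,2), t=0.9469
    cross y-line → (7,1), t=2.1016
    cross x-line → (8,1), t=2.8000
    cross y-line → (8,0), t=3.2563 (wall)
  → r_4 = 3.2563

ranges = [0.4619, 3.2000, 3.6400, 3.2563]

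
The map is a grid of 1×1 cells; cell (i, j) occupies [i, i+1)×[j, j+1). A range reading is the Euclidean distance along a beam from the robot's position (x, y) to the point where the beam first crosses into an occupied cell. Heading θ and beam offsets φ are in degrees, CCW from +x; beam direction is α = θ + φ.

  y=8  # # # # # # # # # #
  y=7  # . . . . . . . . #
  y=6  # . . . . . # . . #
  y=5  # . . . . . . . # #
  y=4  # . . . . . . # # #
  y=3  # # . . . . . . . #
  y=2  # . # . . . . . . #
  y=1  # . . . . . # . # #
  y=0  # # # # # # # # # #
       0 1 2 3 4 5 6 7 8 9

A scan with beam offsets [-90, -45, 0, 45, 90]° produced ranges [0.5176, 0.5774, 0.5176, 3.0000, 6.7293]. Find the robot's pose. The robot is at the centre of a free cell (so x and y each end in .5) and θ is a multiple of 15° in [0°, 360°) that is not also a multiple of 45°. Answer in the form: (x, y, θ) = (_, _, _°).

The pose lattice has 48·16 = 768 candidates. Test each by forward raycasting.
  (6.5, 2.5, 210°): beam 1 = 6.3509 ≠ 0.5176 ✗
  (1.5, 7.5, 15°): beam 1 = 4.6587 ≠ 0.5176 ✗
  (3.5, 6.5, 150°): beam 1 = 1.7321 ≠ 0.5176 ✗
  (5.5, 3.5, 195°): beam 1 = 4.6587 ≠ 0.5176 ✗
  …
  (5.5, 1.5, 15°): r_1=0.5176, r_2=0.5774, r_3=0.5176, r_4=3.0000, r_5=6.7293 — all match ✓
Unique over the lattice → pose = (5.5, 1.5, 15°).

(x, y, θ) = (5.5, 1.5, 15°)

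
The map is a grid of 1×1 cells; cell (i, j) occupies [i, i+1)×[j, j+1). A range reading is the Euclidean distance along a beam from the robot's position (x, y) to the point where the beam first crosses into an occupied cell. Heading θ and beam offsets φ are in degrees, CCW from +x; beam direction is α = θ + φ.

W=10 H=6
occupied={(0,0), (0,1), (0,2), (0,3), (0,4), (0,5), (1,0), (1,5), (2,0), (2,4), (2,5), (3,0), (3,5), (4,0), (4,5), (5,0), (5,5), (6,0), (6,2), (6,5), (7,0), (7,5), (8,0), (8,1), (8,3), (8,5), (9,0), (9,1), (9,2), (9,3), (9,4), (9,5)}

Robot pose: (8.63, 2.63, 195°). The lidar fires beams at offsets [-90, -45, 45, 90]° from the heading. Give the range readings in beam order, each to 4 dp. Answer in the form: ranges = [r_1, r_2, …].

ranges = [0.3831, 4.7400, 0.7275, 0.6522]

beam 1: φ=-90°, α=105°
  cosα=-0.2588 sinα=0.9659 | (8,2) | tMaxX 2.4341 tMaxY 0.3831 | tΔX 3.8637 tΔY 1.0353
    t=0.3831 [y] (8,3) — stop
  → r_1 = 0.3831
beam 2: φ=-45°, α=150°
  cosα=-0.8660 sinα=0.5000 | (8,2) | tMaxX 0.7275 tMaxY 0.7400 | tΔX 1.1547 tΔY 2.0000
    t=0.7275 [x] (7,2)
    t=0.7400 [y] (7,3)
    t=1.8822 [x] (6,3)
    t=2.7400 [y] (6,4)
    t=3.0369 [x] (5,4)
    t=4.1916 [x] (4,4)
    t=4.7400 [y] (4,5) — stop
  → r_2 = 4.7400
beam 3: φ=45°, α=240°
  cosα=-0.5000 sinα=-0.8660 | (8,2) | tMaxX 1.2600 tMaxY 0.7275 | tΔX 2.0000 tΔY 1.1547
    t=0.7275 [y] (8,1) — stop
  → r_3 = 0.7275
beam 4: φ=90°, α=285°
  cosα=0.2588 sinα=-0.9659 | (8,2) | tMaxX 1.4296 tMaxY 0.6522 | tΔX 3.8637 tΔY 1.0353
    t=0.6522 [y] (8,1) — stop
  → r_4 = 0.6522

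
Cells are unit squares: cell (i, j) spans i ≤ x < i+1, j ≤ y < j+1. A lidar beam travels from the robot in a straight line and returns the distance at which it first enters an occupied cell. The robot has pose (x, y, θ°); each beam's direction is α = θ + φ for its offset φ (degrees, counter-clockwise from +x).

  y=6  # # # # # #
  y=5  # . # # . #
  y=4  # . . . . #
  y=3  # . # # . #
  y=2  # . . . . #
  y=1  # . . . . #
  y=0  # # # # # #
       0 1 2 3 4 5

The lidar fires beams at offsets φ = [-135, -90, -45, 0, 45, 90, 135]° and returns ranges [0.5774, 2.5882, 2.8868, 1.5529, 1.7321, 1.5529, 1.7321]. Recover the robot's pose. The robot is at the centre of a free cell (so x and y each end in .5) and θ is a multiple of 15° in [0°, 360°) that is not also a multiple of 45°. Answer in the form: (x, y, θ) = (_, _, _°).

Candidates: 16 free-cell centres × 16 headings = 256 poses. Raycast each; keep the one whose scan matches to 4 dp.
  (4.5, 3.5, 150°): beam 1 = 0.5176 ≠ 0.5774 ✗
  (4.5, 5.5, 285°): beam 2 = 0.5176 ≠ 2.5882 ✗
  (4.5, 5.5, 210°): beam 1 = 0.5176 ≠ 0.5774 ✗
  …
  (3.5, 2.5, 255°): r_1=0.5774, r_2=2.5882, r_3=2.8868, r_4=1.5529, r_5=1.7321, r_6=1.5529, r_7=1.7321 — all match ✓
Unique over the lattice → pose = (3.5, 2.5, 255°).

(x, y, θ) = (3.5, 2.5, 255°)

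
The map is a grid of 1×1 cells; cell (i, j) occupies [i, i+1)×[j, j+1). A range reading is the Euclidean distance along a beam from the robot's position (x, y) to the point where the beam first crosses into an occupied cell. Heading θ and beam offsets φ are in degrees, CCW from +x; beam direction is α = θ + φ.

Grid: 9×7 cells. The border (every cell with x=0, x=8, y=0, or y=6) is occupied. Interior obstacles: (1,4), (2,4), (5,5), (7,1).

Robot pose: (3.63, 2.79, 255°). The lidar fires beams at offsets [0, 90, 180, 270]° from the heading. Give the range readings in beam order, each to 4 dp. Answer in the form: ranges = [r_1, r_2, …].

beam 1: φ=0°, α=255°
  d=(-0.2588,-0.9659)  start (3,2)  tX=2.4341 tY=0.8179  stride 1/|dx|=3.8637 1/|dy|=1.0353
    cross y-line → (3,1), t=0.8179
    cross y-line → (3,0), t=1.8531 (wall)
  → r_1 = 1.8531
beam 2: φ=90°, α=345°
  d=(0.9659,-0.2588)  start (3,2)  tX=0.3831 tY=3.0523  stride 1/|dx|=1.0353 1/|dy|=3.8637
    cross x-line → (4,2), t=0.3831
    cross x-line → (5,2), t=1.4183
    cross x-line → (6,2), t=2.4536
    cross y-line → (6,1), t=3.0523
    cross x-line → (7,1), t=3.4889 (wall)
  → r_2 = 3.4889
beam 3: φ=180°, α=75°
  d=(0.2588,0.9659)  start (3,2)  tX=1.4296 tY=0.2174  stride 1/|dx|=3.8637 1/|dy|=1.0353
    cross y-line → (3,3), t=0.2174
    cross y-line → (3,4), t=1.2527
    cross x-line → (4,4), t=1.4296
    cross y-line → (4,5), t=2.2880
    cross y-line → (4,6), t=3.3232 (wall)
  → r_3 = 3.3232
beam 4: φ=270°, α=165°
  d=(-0.9659,0.2588)  start (3,2)  tX=0.6522 tY=0.8114  stride 1/|dx|=1.0353 1/|dy|=3.8637
    cross x-line → (2,2), t=0.6522
    cross y-line → (2,3), t=0.8114
    cross x-line → (1,3), t=1.6875
    cross x-line → (0,3), t=2.7228 (wall)
  → r_4 = 2.7228

ranges = [1.8531, 3.4889, 3.3232, 2.7228]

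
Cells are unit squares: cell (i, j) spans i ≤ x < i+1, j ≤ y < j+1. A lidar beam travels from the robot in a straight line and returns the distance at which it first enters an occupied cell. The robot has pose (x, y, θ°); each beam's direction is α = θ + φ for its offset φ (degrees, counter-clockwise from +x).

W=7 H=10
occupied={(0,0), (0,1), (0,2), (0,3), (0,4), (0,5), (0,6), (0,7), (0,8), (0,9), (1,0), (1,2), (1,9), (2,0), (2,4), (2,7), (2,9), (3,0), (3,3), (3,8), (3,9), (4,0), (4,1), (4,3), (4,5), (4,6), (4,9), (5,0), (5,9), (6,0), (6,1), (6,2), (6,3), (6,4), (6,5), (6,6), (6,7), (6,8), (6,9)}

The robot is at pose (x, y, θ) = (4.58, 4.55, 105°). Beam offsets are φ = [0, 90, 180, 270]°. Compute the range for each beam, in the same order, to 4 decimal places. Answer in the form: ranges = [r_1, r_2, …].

ranges = [0.4659, 1.6357, 0.5694, 1.4701]

beam 1: φ=0°, α=105°
  direction (-0.2588, 0.9659); cell (4,4); t to first gridline: x 2.2409, y 0.4659 (then +3.8637 / +1.0353)
    (4,5) via y @ 0.4659  # hit
  → r_1 = 0.4659
beam 2: φ=90°, α=195°
  direction (-0.9659, -0.2588); cell (4,4); t to first gridline: x 0.6005, y 2.1250 (then +1.0353 / +3.8637)
    (3,4) via x @ 0.6005
    (2,4) via x @ 1.6357  # hit
  → r_2 = 1.6357
beam 3: φ=180°, α=285°
  direction (0.2588, -0.9659); cell (4,4); t to first gridline: x 1.6228, y 0.5694 (then +3.8637 / +1.0353)
    (4,3) via y @ 0.5694  # hit
  → r_3 = 0.5694
beam 4: φ=270°, α=15°
  direction (0.9659, 0.2588); cell (4,4); t to first gridline: x 0.4348, y 1.7387 (then +1.0353 / +3.8637)
    (5,4) via x @ 0.4348
    (6,4) via x @ 1.4701  # hit
  → r_4 = 1.4701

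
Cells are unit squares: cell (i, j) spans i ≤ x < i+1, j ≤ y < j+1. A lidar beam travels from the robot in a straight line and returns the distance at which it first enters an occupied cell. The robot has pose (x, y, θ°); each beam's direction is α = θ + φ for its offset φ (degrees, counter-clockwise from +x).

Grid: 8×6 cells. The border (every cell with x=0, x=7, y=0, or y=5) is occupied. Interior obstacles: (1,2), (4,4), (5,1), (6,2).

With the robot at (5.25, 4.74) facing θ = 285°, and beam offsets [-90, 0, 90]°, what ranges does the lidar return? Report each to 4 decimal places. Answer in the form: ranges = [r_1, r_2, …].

ranges = [0.2588, 2.8367, 1.0046]

beam 1: φ=-90°, α=195°
  direction (-0.9659, -0.2588); cell (5,4); t to first gridline: x 0.2588, y 2.8591 (then +1.0353 / +3.8637)
    (4,4) via x @ 0.2588  # hit
  → r_1 = 0.2588
beam 2: φ=0°, α=285°
  direction (0.2588, -0.9659); cell (5,4); t to first gridline: x 2.8978, y 0.7661 (then +3.8637 / +1.0353)
    (5,3) via y @ 0.7661
    (5,2) via y @ 1.8014
    (5,1) via y @ 2.8367  # hit
  → r_2 = 2.8367
beam 3: φ=90°, α=15°
  direction (0.9659, 0.2588); cell (5,4); t to first gridline: x 0.7765, y 1.0046 (then +1.0353 / +3.8637)
    (6,4) via x @ 0.7765
    (6,5) via y @ 1.0046  # hit
  → r_3 = 1.0046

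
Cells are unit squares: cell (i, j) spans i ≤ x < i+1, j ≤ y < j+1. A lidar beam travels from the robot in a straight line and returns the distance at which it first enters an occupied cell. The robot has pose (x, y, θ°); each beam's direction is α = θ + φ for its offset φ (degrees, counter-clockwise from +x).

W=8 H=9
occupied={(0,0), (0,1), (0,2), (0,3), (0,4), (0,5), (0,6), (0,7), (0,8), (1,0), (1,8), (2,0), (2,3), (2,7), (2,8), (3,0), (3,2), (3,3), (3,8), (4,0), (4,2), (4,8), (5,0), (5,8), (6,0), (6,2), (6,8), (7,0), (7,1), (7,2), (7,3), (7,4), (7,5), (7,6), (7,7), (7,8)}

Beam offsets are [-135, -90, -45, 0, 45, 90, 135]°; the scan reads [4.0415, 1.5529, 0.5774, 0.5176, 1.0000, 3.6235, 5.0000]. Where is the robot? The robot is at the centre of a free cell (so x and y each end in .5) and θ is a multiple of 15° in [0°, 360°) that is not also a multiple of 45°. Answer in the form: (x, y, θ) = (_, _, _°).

(x, y, θ) = (6.5, 4.5, 15°)

Enumerate (i+0.5, j+0.5, θ) over the 36 free cells and 16 admissible headings. For each, cast all 7 beams and compare to the given ranges.
  (5.5, 4.5, 30°): beam 1 = 1.9319 ≠ 4.0415 ✗
  (5.5, 7.5, 285°): beam 1 = 1.0000 ≠ 4.0415 ✗
  (6.5, 6.5, 300°): beam 1 = 3.6235 ≠ 4.0415 ✗
  …
  (6.5, 4.5, 15°): r_1=4.0415, r_2=1.5529, r_3=0.5774, r_4=0.5176, r_5=1.0000, r_6=3.6235, r_7=5.0000 — all match ✓
Unique over the lattice → pose = (6.5, 4.5, 15°).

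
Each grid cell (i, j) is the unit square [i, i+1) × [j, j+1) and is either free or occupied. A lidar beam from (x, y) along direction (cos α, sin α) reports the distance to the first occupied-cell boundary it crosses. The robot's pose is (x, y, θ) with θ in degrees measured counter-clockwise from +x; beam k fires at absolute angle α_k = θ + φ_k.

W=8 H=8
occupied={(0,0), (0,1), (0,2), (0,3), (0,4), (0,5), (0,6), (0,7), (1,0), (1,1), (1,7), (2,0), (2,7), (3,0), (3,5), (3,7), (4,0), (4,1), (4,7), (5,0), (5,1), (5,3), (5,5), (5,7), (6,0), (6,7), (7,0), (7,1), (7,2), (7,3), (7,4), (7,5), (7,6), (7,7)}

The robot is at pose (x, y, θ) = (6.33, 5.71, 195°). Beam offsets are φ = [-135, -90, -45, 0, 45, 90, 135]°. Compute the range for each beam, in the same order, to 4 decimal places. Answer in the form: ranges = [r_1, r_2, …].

beam 1: φ=-135°, α=60°
  direction (0.5000, 0.8660); cell (6,5); t to first gridline: x 1.3400, y 0.3349 (then +2.0000 / +1.1547)
    (6,6) via y @ 0.3349
    (7,6) via x @ 1.3400  # hit
  → r_1 = 1.3400
beam 2: φ=-90°, α=105°
  direction (-0.2588, 0.9659); cell (6,5); t to first gridline: x 1.2750, y 0.3002 (then +3.8637 / +1.0353)
    (6,6) via y @ 0.3002
    (5,6) via x @ 1.2750
    (5,7) via y @ 1.3355  # hit
  → r_2 = 1.3355
beam 3: φ=-45°, α=150°
  direction (-0.8660, 0.5000); cell (6,5); t to first gridline: x 0.3811, y 0.5800 (then +1.1547 / +2.0000)
    (5,5) via x @ 0.3811  # hit
  → r_3 = 0.3811
beam 4: φ=0°, α=195°
  direction (-0.9659, -0.2588); cell (6,5); t to first gridline: x 0.3416, y 2.7432 (then +1.0353 / +3.8637)
    (5,5) via x @ 0.3416  # hit
  → r_4 = 0.3416
beam 5: φ=45°, α=240°
  direction (-0.5000, -0.8660); cell (6,5); t to first gridline: x 0.6600, y 0.8198 (then +2.0000 / +1.1547)
    (5,5) via x @ 0.6600  # hit
  → r_5 = 0.6600
beam 6: φ=90°, α=285°
  direction (0.2588, -0.9659); cell (6,5); t to first gridline: x 2.5887, y 0.7350 (then +3.8637 / +1.0353)
    (6,4) via y @ 0.7350
    (6,3) via y @ 1.7703
    (7,3) via x @ 2.5887  # hit
  → r_6 = 2.5887
beam 7: φ=135°, α=330°
  direction (0.8660, -0.5000); cell (6,5); t to first gridline: x 0.7736, y 1.4200 (then +1.1547 / +2.0000)
    (7,5) via x @ 0.7736  # hit
  → r_7 = 0.7736

ranges = [1.3400, 1.3355, 0.3811, 0.3416, 0.6600, 2.5887, 0.7736]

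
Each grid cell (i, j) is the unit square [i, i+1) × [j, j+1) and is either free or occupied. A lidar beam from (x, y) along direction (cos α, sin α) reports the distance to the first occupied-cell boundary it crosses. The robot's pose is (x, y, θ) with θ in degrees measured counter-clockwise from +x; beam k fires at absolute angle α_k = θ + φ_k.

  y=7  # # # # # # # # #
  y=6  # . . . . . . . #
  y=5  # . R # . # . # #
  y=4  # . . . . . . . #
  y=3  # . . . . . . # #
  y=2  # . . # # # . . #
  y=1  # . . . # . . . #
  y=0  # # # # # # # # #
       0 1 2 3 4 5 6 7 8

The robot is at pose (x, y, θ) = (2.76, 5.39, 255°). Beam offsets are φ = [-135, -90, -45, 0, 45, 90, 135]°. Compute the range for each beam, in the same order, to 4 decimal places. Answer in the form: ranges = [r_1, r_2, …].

beam 1: φ=-135°, α=120°
  direction (-0.5000, 0.8660); cell (2,5); t to first gridline: x 1.5200, y 0.7044 (then +2.0000 / +1.1547)
    (2,6) via y @ 0.7044
    (1,6) via x @ 1.5200
    (1,7) via y @ 1.8591  # hit
  → r_1 = 1.8591
beam 2: φ=-90°, α=165°
  direction (-0.9659, 0.2588); cell (2,5); t to first gridline: x 0.7868, y 2.3569 (then +1.0353 / +3.8637)
    (1,5) via x @ 0.7868
    (0,5) via x @ 1.8221  # hit
  → r_2 = 1.8221
beam 3: φ=-45°, α=210°
  direction (-0.8660, -0.5000); cell (2,5); t to first gridline: x 0.8776, y 0.7800 (then +1.1547 / +2.0000)
    (2,4) via y @ 0.7800
    (1,4) via x @ 0.8776
    (0,4) via x @ 2.0323  # hit
  → r_3 = 2.0323
beam 4: φ=0°, α=255°
  direction (-0.2588, -0.9659); cell (2,5); t to first gridline: x 2.9364, y 0.4038 (then +3.8637 / +1.0353)
    (2,4) via y @ 0.4038
    (2,3) via y @ 1.4390
    (2,2) via y @ 2.4743
    (1,2) via x @ 2.9364
    (1,1) via y @ 3.5096
    (1,0) via y @ 4.5449  # hit
  → r_4 = 4.5449
beam 5: φ=45°, α=300°
  direction (0.5000, -0.8660); cell (2,5); t to first gridline: x 0.4800, y 0.4503 (then +2.0000 / +1.1547)
    (2,4) via y @ 0.4503
    (3,4) via x @ 0.4800
    (3,3) via y @ 1.6050
    (4,3) via x @ 2.4800
    (4,2) via y @ 2.7597  # hit
  → r_5 = 2.7597
beam 6: φ=90°, α=345°
  direction (0.9659, -0.2588); cell (2,5); t to first gridline: x 0.2485, y 1.5068 (then +1.0353 / +3.8637)
    (3,5) via x @ 0.2485  # hit
  → r_6 = 0.2485
beam 7: φ=135°, α=30°
  direction (0.8660, 0.5000); cell (2,5); t to first gridline: x 0.2771, y 1.2200 (then +1.1547 / +2.0000)
    (3,5) via x @ 0.2771  # hit
  → r_7 = 0.2771

ranges = [1.8591, 1.8221, 2.0323, 4.5449, 2.7597, 0.2485, 0.2771]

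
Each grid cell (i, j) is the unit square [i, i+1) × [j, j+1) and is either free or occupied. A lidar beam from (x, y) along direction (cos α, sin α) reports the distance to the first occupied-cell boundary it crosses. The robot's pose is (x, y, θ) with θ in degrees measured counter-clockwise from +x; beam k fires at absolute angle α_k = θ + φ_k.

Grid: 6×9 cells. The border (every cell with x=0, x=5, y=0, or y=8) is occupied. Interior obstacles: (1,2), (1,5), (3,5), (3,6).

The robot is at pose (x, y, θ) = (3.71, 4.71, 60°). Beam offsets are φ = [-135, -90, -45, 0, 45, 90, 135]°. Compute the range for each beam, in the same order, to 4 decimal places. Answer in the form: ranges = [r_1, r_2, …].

ranges = [3.8409, 1.4896, 1.3355, 0.3349, 0.3002, 0.5800, 2.8056]

beam 1: φ=-135°, α=285°
  cosα=0.2588 sinα=-0.9659 | (3,4) | tMaxX 1.1205 tMaxY 0.7350 | tΔX 3.8637 tΔY 1.0353
    t=0.7350 [y] (3,3)
    t=1.1205 [x] (4,3)
    t=1.7703 [y] (4,2)
    t=2.8056 [y] (4,1)
    t=3.8409 [y] (4,0) — stop
  → r_1 = 3.8409
beam 2: φ=-90°, α=330°
  cosα=0.8660 sinα=-0.5000 | (3,4) | tMaxX 0.3349 tMaxY 1.4200 | tΔX 1.1547 tΔY 2.0000
    t=0.3349 [x] (4,4)
    t=1.4200 [y] (4,3)
    t=1.4896 [x] (5,3) — stop
  → r_2 = 1.4896
beam 3: φ=-45°, α=15°
  cosα=0.9659 sinα=0.2588 | (3,4) | tMaxX 0.3002 tMaxY 1.1205 | tΔX 1.0353 tΔY 3.8637
    t=0.3002 [x] (4,4)
    t=1.1205 [y] (4,5)
    t=1.3355 [x] (5,5) — stop
  → r_3 = 1.3355
beam 4: φ=0°, α=60°
  cosα=0.5000 sinα=0.8660 | (3,4) | tMaxX 0.5800 tMaxY 0.3349 | tΔX 2.0000 tΔY 1.1547
    t=0.3349 [y] (3,5) — stop
  → r_4 = 0.3349
beam 5: φ=45°, α=105°
  cosα=-0.2588 sinα=0.9659 | (3,4) | tMaxX 2.7432 tMaxY 0.3002 | tΔX 3.8637 tΔY 1.0353
    t=0.3002 [y] (3,5) — stop
  → r_5 = 0.3002
beam 6: φ=90°, α=150°
  cosα=-0.8660 sinα=0.5000 | (3,4) | tMaxX 0.8198 tMaxY 0.5800 | tΔX 1.1547 tΔY 2.0000
    t=0.5800 [y] (3,5) — stop
  → r_6 = 0.5800
beam 7: φ=135°, α=195°
  cosα=-0.9659 sinα=-0.2588 | (3,4) | tMaxX 0.7350 tMaxY 2.7432 | tΔX 1.0353 tΔY 3.8637
    t=0.7350 [x] (2,4)
    t=1.7703 [x] (1,4)
    t=2.7432 [y] (1,3)
    t=2.8056 [x] (0,3) — stop
  → r_7 = 2.8056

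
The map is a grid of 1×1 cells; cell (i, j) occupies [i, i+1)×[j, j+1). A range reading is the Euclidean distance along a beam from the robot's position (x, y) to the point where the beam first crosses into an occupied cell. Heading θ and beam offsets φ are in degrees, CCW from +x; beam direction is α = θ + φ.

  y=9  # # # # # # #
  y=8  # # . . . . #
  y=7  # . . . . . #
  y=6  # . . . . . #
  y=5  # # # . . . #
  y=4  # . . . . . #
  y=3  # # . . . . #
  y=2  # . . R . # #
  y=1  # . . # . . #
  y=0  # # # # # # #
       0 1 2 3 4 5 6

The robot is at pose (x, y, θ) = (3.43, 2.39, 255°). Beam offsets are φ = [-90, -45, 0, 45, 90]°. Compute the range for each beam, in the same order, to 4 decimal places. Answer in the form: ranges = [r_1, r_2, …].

beam 1: φ=-90°, α=165°
  dir = (cos 165°, sin 165°) = (-0.9659, 0.2588); from cell (3,2)
  next x-line at t=0.4452, next y-line at t=2.3569; Δt_x=1.0353, Δt_y=3.8637
    x: enter (2,2) at t=0.4452
    x: enter (1,2) at t=1.4804
    y: enter (1,3) at t=2.3569 ← occupied
  → r_1 = 2.3569
beam 2: φ=-45°, α=210°
  dir = (cos 210°, sin 210°) = (-0.8660, -0.5000); from cell (3,2)
  next x-line at t=0.4965, next y-line at t=0.7800; Δt_x=1.1547, Δt_y=2.0000
    x: enter (2,2) at t=0.4965
    y: enter (2,1) at t=0.7800
    x: enter (1,1) at t=1.6512
    y: enter (1,0) at t=2.7800 ← occupied
  → r_2 = 2.7800
beam 3: φ=0°, α=255°
  dir = (cos 255°, sin 255°) = (-0.2588, -0.9659); from cell (3,2)
  next x-line at t=1.6614, next y-line at t=0.4038; Δt_x=3.8637, Δt_y=1.0353
    y: enter (3,1) at t=0.4038 ← occupied
  → r_3 = 0.4038
beam 4: φ=45°, α=300°
  dir = (cos 300°, sin 300°) = (0.5000, -0.8660); from cell (3,2)
  next x-line at t=1.1400, next y-line at t=0.4503; Δt_x=2.0000, Δt_y=1.1547
    y: enter (3,1) at t=0.4503 ← occupied
  → r_4 = 0.4503
beam 5: φ=90°, α=345°
  dir = (cos 345°, sin 345°) = (0.9659, -0.2588); from cell (3,2)
  next x-line at t=0.5901, next y-line at t=1.5068; Δt_x=1.0353, Δt_y=3.8637
    x: enter (4,2) at t=0.5901
    y: enter (4,1) at t=1.5068
    x: enter (5,1) at t=1.6254
    x: enter (6,1) at t=2.6607 ← occupied
  → r_5 = 2.6607

ranges = [2.3569, 2.7800, 0.4038, 0.4503, 2.6607]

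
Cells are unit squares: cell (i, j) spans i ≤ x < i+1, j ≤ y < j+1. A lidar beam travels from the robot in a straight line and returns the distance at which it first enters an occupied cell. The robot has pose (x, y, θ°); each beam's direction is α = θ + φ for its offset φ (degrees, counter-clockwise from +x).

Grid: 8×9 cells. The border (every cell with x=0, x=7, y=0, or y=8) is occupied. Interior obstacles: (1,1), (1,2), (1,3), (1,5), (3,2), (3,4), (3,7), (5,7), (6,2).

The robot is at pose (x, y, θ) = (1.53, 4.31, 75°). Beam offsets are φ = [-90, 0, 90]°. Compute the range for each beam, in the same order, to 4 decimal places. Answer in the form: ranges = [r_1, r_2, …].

beam 1: φ=-90°, α=345°
  direction (0.9659, -0.2588); cell (1,4); t to first gridline: x 0.4866, y 1.1977 (then +1.0353 / +3.8637)
    (2,4) via x @ 0.4866
    (2,3) via y @ 1.1977
    (3,3) via x @ 1.5219
    (4,3) via x @ 2.5571
    (5,3) via x @ 3.5924
    (6,3) via x @ 4.6277
    (6,2) via y @ 5.0615  # hit
  → r_1 = 5.0615
beam 2: φ=0°, α=75°
  direction (0.2588, 0.9659); cell (1,4); t to first gridline: x 1.8159, y 0.7143 (then +3.8637 / +1.0353)
    (1,5) via y @ 0.7143  # hit
  → r_2 = 0.7143
beam 3: φ=90°, α=165°
  direction (-0.9659, 0.2588); cell (1,4); t to first gridline: x 0.5487, y 2.6660 (then +1.0353 / +3.8637)
    (0,4) via x @ 0.5487  # hit
  → r_3 = 0.5487

ranges = [5.0615, 0.7143, 0.5487]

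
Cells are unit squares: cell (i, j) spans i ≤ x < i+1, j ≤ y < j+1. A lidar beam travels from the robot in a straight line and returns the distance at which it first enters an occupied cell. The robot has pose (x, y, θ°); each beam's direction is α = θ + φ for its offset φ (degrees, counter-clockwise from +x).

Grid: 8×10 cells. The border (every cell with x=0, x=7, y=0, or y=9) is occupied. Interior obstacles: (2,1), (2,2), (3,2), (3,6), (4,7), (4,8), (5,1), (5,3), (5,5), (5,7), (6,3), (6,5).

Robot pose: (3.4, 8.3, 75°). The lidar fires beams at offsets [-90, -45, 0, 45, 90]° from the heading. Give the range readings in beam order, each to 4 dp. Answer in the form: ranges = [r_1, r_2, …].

beam 1: φ=-90°, α=345°
  cosα=0.9659 sinα=-0.2588 | (3,8) | tMaxX 0.6212 tMaxY 1.1591 | tΔX 1.0353 tΔY 3.8637
    t=0.6212 [x] (4,8) — stop
  → r_1 = 0.6212
beam 2: φ=-45°, α=30°
  cosα=0.8660 sinα=0.5000 | (3,8) | tMaxX 0.6928 tMaxY 1.4000 | tΔX 1.1547 tΔY 2.0000
    t=0.6928 [x] (4,8) — stop
  → r_2 = 0.6928
beam 3: φ=0°, α=75°
  cosα=0.2588 sinα=0.9659 | (3,8) | tMaxX 2.3182 tMaxY 0.7247 | tΔX 3.8637 tΔY 1.0353
    t=0.7247 [y] (3,9) — stop
  → r_3 = 0.7247
beam 4: φ=45°, α=120°
  cosα=-0.5000 sinα=0.8660 | (3,8) | tMaxX 0.8000 tMaxY 0.8083 | tΔX 2.0000 tΔY 1.1547
    t=0.8000 [x] (2,8)
    t=0.8083 [y] (2,9) — stop
  → r_4 = 0.8083
beam 5: φ=90°, α=165°
  cosα=-0.9659 sinα=0.2588 | (3,8) | tMaxX 0.4141 tMaxY 2.7046 | tΔX 1.0353 tΔY 3.8637
    t=0.4141 [x] (2,8)
    t=1.4494 [x] (1,8)
    t=2.4847 [x] (0,8) — stop
  → r_5 = 2.4847

ranges = [0.6212, 0.6928, 0.7247, 0.8083, 2.4847]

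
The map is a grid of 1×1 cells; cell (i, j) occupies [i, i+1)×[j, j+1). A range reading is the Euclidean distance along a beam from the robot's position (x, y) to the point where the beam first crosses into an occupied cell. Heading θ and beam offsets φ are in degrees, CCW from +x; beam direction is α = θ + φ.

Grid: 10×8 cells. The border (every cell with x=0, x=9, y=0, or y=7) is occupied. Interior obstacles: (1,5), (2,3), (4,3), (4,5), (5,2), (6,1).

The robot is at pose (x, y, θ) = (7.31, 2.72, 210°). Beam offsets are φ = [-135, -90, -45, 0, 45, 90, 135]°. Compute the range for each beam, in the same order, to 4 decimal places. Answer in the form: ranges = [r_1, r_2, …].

ranges = [4.4310, 4.9421, 2.3915, 1.4400, 1.1977, 1.9861, 1.7496]

beam 1: φ=-135°, α=75°
  direction (0.2588, 0.9659); cell (7,2); t to first gridline: x 2.6660, y 0.2899 (then +3.8637 / +1.0353)
    (7,3) via y @ 0.2899
    (7,4) via y @ 1.3252
    (7,5) via y @ 2.3604
    (8,5) via x @ 2.6660
    (8,6) via y @ 3.3957
    (8,7) via y @ 4.4310  # hit
  → r_1 = 4.4310
beam 2: φ=-90°, α=120°
  direction (-0.5000, 0.8660); cell (7,2); t to first gridline: x 0.6200, y 0.3233 (then +2.0000 / +1.1547)
    (7,3) via y @ 0.3233
    (6,3) via x @ 0.6200
    (6,4) via y @ 1.4780
    (5,4) via x @ 2.6200
    (5,5) via y @ 2.6327
    (5,6) via y @ 3.7874
    (4,6) via x @ 4.6200
    (4,7) via y @ 4.9421  # hit
  → r_2 = 4.9421
beam 3: φ=-45°, α=165°
  direction (-0.9659, 0.2588); cell (7,2); t to first gridline: x 0.3209, y 1.0818 (then +1.0353 / +3.8637)
    (6,2) via x @ 0.3209
    (6,3) via y @ 1.0818
    (5,3) via x @ 1.3562
    (4,3) via x @ 2.3915  # hit
  → r_3 = 2.3915
beam 4: φ=0°, α=210°
  direction (-0.8660, -0.5000); cell (7,2); t to first gridline: x 0.3580, y 1.4400 (then +1.1547 / +2.0000)
    (6,2) via x @ 0.3580
    (6,1) via y @ 1.4400  # hit
  → r_4 = 1.4400
beam 5: φ=45°, α=255°
  direction (-0.2588, -0.9659); cell (7,2); t to first gridline: x 1.1977, y 0.7454 (then +3.8637 / +1.0353)
    (7,1) via y @ 0.7454
    (6,1) via x @ 1.1977  # hit
  → r_5 = 1.1977
beam 6: φ=90°, α=300°
  direction (0.5000, -0.8660); cell (7,2); t to first gridline: x 1.3800, y 0.8314 (then +2.0000 / +1.1547)
    (7,1) via y @ 0.8314
    (8,1) via x @ 1.3800
    (8,0) via y @ 1.9861  # hit
  → r_6 = 1.9861
beam 7: φ=135°, α=345°
  direction (0.9659, -0.2588); cell (7,2); t to first gridline: x 0.7143, y 2.7819 (then +1.0353 / +3.8637)
    (8,2) via x @ 0.7143
    (9,2) via x @ 1.7496  # hit
  → r_7 = 1.7496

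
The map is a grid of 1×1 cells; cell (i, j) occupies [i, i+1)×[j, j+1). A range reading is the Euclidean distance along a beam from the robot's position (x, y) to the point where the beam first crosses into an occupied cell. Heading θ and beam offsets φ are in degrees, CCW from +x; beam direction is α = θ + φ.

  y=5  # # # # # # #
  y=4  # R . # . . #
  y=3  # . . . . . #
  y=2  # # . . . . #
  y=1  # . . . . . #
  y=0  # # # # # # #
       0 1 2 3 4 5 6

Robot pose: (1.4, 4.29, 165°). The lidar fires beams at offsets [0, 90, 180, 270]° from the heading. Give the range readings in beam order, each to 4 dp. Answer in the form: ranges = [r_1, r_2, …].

ranges = [0.4141, 1.3355, 4.7623, 0.7350]

beam 1: φ=0°, α=165°
  cosα=-0.9659 sinα=0.2588 | (1,4) | tMaxX 0.4141 tMaxY 2.7432 | tΔX 1.0353 tΔY 3.8637
    t=0.4141 [x] (0,4) — stop
  → r_1 = 0.4141
beam 2: φ=90°, α=255°
  cosα=-0.2588 sinα=-0.9659 | (1,4) | tMaxX 1.5455 tMaxY 0.3002 | tΔX 3.8637 tΔY 1.0353
    t=0.3002 [y] (1,3)
    t=1.3355 [y] (1,2) — stop
  → r_2 = 1.3355
beam 3: φ=180°, α=345°
  cosα=0.9659 sinα=-0.2588 | (1,4) | tMaxX 0.6212 tMaxY 1.1205 | tΔX 1.0353 tΔY 3.8637
    t=0.6212 [x] (2,4)
    t=1.1205 [y] (2,3)
    t=1.6564 [x] (3,3)
    t=2.6917 [x] (4,3)
    t=3.7270 [x] (5,3)
    t=4.7623 [x] (6,3) — stop
  → r_3 = 4.7623
beam 4: φ=270°, α=75°
  cosα=0.2588 sinα=0.9659 | (1,4) | tMaxX 2.3182 tMaxY 0.7350 | tΔX 3.8637 tΔY 1.0353
    t=0.7350 [y] (1,5) — stop
  → r_4 = 0.7350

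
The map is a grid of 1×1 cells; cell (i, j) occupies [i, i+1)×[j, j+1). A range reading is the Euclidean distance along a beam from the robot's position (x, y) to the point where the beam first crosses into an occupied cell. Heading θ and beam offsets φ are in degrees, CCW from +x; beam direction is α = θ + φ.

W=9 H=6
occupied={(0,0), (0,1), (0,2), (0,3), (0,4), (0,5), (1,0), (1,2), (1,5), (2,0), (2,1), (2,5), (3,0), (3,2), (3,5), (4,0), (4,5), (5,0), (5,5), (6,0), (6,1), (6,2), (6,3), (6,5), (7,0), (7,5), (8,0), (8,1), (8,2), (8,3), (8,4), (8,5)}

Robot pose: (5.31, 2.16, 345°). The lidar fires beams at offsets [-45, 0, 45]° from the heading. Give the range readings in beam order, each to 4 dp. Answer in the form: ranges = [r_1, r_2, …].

ranges = [1.3395, 0.7143, 0.7967]

beam 1: φ=-45°, α=300°
  d=(0.5000,-0.8660)  start (5,2)  tX=1.3800 tY=0.1848  stride 1/|dx|=2.0000 1/|dy|=1.1547
    cross y-line → (5,1), t=0.1848
    cross y-line → (5,0), t=1.3395 (wall)
  → r_1 = 1.3395
beam 2: φ=0°, α=345°
  d=(0.9659,-0.2588)  start (5,2)  tX=0.7143 tY=0.6182  stride 1/|dx|=1.0353 1/|dy|=3.8637
    cross y-line → (5,1), t=0.6182
    cross x-line → (6,1), t=0.7143 (wall)
  → r_2 = 0.7143
beam 3: φ=45°, α=30°
  d=(0.8660,0.5000)  start (5,2)  tX=0.7967 tY=1.6800  stride 1/|dx|=1.1547 1/|dy|=2.0000
    cross x-line → (6,2), t=0.7967 (wall)
  → r_3 = 0.7967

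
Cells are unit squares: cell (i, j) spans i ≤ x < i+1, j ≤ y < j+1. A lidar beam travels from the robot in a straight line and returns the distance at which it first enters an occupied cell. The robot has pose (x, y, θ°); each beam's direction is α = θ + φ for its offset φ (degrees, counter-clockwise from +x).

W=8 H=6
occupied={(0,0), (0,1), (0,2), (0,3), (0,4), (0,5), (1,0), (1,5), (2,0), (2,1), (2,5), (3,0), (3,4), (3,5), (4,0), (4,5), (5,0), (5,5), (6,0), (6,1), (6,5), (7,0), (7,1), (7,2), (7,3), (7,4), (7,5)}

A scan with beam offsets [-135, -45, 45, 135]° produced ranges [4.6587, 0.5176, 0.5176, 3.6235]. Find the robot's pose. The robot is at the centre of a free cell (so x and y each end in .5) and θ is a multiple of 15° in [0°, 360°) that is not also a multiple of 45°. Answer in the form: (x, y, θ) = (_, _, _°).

Enumerate (i+0.5, j+0.5, θ) over the 21 free cells and 16 admissible headings. For each, cast all 4 beams and compare to the given ranges.
  (4.5, 2.5, 30°): beam 1 = 1.5529 ≠ 4.6587 ✗
  (5.5, 1.5, 210°): beam 1 = 3.6235 ≠ 4.6587 ✗
  (1.5, 3.5, 60°): beam 1 = 1.9319 ≠ 4.6587 ✗
  (4.5, 2.5, 75°): beam 1 = 1.7321 ≠ 4.6587 ✗
  …
  (5.5, 1.5, 300°): r_1=4.6587, r_2=0.5176, r_3=0.5176, r_4=3.6235 — all match ✓
Unique over the lattice → pose = (5.5, 1.5, 300°).

(x, y, θ) = (5.5, 1.5, 300°)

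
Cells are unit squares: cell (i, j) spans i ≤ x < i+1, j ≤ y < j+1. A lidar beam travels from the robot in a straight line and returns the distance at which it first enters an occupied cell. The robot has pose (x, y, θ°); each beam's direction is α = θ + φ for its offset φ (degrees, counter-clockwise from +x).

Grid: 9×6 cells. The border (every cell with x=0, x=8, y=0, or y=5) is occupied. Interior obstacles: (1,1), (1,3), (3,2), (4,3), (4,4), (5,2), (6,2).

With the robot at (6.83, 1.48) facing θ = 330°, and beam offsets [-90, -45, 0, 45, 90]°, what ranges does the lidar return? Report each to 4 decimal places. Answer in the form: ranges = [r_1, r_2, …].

ranges = [0.5543, 0.4969, 0.9600, 1.2113, 2.3400]

beam 1: φ=-90°, α=240°
  direction (-0.5000, -0.8660); cell (6,1); t to first gridline: x 1.6600, y 0.5543 (then +2.0000 / +1.1547)
    (6,0) via y @ 0.5543  # hit
  → r_1 = 0.5543
beam 2: φ=-45°, α=285°
  direction (0.2588, -0.9659); cell (6,1); t to first gridline: x 0.6568, y 0.4969 (then +3.8637 / +1.0353)
    (6,0) via y @ 0.4969  # hit
  → r_2 = 0.4969
beam 3: φ=0°, α=330°
  direction (0.8660, -0.5000); cell (6,1); t to first gridline: x 0.1963, y 0.9600 (then +1.1547 / +2.0000)
    (7,1) via x @ 0.1963
    (7,0) via y @ 0.9600  # hit
  → r_3 = 0.9600
beam 4: φ=45°, α=15°
  direction (0.9659, 0.2588); cell (6,1); t to first gridline: x 0.1760, y 2.0091 (then +1.0353 / +3.8637)
    (7,1) via x @ 0.1760
    (8,1) via x @ 1.2113  # hit
  → r_4 = 1.2113
beam 5: φ=90°, α=60°
  direction (0.5000, 0.8660); cell (6,1); t to first gridline: x 0.3400, y 0.6004 (then +2.0000 / +1.1547)
    (7,1) via x @ 0.3400
    (7,2) via y @ 0.6004
    (7,3) via y @ 1.7551
    (8,3) via x @ 2.3400  # hit
  → r_5 = 2.3400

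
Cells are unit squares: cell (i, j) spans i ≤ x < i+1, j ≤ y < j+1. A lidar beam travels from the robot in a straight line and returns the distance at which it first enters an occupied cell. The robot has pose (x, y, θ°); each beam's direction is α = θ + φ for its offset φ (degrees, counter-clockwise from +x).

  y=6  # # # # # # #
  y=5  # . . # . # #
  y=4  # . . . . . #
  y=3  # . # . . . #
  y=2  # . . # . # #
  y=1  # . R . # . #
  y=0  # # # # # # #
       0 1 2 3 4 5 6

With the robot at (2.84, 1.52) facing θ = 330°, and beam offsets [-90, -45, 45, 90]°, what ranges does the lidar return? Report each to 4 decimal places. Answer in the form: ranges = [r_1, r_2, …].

ranges = [0.6004, 0.5383, 1.2009, 0.5543]

beam 1: φ=-90°, α=240°
  dir = (cos 240°, sin 240°) = (-0.5000, -0.8660); from cell (2,1)
  next x-line at t=1.6800, next y-line at t=0.6004; Δt_x=2.0000, Δt_y=1.1547
    y: enter (2,0) at t=0.6004 ← occupied
  → r_1 = 0.6004
beam 2: φ=-45°, α=285°
  dir = (cos 285°, sin 285°) = (0.2588, -0.9659); from cell (2,1)
  next x-line at t=0.6182, next y-line at t=0.5383; Δt_x=3.8637, Δt_y=1.0353
    y: enter (2,0) at t=0.5383 ← occupied
  → r_2 = 0.5383
beam 3: φ=45°, α=15°
  dir = (cos 15°, sin 15°) = (0.9659, 0.2588); from cell (2,1)
  next x-line at t=0.1656, next y-line at t=1.8546; Δt_x=1.0353, Δt_y=3.8637
    x: enter (3,1) at t=0.1656
    x: enter (4,1) at t=1.2009 ← occupied
  → r_3 = 1.2009
beam 4: φ=90°, α=60°
  dir = (cos 60°, sin 60°) = (0.5000, 0.8660); from cell (2,1)
  next x-line at t=0.3200, next y-line at t=0.5543; Δt_x=2.0000, Δt_y=1.1547
    x: enter (3,1) at t=0.3200
    y: enter (3,2) at t=0.5543 ← occupied
  → r_4 = 0.5543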